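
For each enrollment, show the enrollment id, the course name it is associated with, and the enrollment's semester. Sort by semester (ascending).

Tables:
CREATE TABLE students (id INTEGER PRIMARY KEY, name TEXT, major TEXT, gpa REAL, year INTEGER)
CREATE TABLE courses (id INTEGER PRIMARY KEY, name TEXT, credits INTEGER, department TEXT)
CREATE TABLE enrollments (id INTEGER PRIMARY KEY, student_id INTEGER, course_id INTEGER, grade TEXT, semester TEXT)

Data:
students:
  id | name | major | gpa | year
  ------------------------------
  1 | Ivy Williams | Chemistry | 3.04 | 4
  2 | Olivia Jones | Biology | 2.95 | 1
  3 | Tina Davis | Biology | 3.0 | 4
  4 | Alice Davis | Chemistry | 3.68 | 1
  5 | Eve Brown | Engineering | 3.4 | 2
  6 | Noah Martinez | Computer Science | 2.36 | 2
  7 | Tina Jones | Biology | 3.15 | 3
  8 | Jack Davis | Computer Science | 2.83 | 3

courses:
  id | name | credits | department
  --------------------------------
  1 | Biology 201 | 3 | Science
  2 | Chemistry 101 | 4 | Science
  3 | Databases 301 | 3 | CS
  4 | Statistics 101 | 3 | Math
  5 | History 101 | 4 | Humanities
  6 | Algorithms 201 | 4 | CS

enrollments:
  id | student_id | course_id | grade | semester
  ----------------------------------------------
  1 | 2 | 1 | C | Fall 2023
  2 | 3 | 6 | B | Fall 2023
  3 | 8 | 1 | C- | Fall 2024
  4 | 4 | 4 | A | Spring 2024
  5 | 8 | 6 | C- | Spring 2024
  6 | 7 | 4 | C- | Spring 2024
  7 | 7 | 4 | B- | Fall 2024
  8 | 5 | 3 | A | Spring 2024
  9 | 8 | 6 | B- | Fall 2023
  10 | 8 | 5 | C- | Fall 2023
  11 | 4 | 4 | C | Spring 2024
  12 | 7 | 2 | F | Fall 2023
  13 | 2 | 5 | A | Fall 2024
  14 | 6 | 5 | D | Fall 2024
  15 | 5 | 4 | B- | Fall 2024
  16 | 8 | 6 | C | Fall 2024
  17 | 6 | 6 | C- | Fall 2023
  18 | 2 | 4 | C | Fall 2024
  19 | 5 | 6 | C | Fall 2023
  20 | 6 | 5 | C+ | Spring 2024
SELECT c.id, p.name AS course, c.semester FROM enrollments c JOIN courses p ON c.course_id = p.id ORDER BY c.semester ASC

Execution result:
id | course | semester
1 | Biology 201 | Fall 2023
2 | Algorithms 201 | Fall 2023
9 | Algorithms 201 | Fall 2023
10 | History 101 | Fall 2023
12 | Chemistry 101 | Fall 2023
17 | Algorithms 201 | Fall 2023
19 | Algorithms 201 | Fall 2023
3 | Biology 201 | Fall 2024
7 | Statistics 101 | Fall 2024
13 | History 101 | Fall 2024
14 | History 101 | Fall 2024
15 | Statistics 101 | Fall 2024
16 | Algorithms 201 | Fall 2024
18 | Statistics 101 | Fall 2024
4 | Statistics 101 | Spring 2024
5 | Algorithms 201 | Spring 2024
6 | Statistics 101 | Spring 2024
8 | Databases 301 | Spring 2024
11 | Statistics 101 | Spring 2024
20 | History 101 | Spring 2024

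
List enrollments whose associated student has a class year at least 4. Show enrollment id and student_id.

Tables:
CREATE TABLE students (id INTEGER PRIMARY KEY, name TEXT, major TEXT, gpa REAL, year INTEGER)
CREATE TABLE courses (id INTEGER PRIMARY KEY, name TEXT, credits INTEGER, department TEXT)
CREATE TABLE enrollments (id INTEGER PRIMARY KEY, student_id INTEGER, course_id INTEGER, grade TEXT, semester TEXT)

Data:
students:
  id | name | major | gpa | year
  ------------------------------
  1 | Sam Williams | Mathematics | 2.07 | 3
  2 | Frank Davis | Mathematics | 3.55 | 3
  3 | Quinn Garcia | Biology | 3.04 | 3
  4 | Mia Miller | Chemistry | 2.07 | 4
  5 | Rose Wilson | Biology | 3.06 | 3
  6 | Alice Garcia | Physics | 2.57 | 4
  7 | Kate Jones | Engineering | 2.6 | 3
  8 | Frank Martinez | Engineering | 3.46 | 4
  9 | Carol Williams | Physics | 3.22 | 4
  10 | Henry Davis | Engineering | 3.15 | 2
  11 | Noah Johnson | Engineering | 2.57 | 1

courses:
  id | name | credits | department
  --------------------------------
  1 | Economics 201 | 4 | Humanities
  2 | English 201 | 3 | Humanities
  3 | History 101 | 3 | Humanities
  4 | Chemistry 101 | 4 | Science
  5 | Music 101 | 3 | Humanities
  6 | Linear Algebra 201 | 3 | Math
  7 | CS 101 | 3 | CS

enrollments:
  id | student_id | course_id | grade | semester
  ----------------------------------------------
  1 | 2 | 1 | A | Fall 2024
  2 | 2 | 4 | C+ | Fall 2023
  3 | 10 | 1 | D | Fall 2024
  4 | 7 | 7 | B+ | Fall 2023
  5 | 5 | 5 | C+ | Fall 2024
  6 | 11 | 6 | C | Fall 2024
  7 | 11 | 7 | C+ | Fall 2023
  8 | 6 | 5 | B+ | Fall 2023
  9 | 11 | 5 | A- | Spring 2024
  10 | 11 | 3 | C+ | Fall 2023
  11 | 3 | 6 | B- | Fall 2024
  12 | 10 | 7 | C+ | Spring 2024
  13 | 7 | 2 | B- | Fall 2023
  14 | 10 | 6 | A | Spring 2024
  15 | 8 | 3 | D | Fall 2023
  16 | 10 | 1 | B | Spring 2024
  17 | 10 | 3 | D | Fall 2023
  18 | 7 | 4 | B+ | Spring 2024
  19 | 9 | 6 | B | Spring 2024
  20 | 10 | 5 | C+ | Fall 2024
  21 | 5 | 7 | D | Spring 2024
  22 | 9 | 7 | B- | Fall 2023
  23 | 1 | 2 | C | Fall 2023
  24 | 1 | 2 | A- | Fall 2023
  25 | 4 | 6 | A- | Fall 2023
SELECT id, student_id FROM enrollments WHERE student_id IN (SELECT id FROM students WHERE year >= 4)

Execution result:
id | student_id
8 | 6
15 | 8
19 | 9
22 | 9
25 | 4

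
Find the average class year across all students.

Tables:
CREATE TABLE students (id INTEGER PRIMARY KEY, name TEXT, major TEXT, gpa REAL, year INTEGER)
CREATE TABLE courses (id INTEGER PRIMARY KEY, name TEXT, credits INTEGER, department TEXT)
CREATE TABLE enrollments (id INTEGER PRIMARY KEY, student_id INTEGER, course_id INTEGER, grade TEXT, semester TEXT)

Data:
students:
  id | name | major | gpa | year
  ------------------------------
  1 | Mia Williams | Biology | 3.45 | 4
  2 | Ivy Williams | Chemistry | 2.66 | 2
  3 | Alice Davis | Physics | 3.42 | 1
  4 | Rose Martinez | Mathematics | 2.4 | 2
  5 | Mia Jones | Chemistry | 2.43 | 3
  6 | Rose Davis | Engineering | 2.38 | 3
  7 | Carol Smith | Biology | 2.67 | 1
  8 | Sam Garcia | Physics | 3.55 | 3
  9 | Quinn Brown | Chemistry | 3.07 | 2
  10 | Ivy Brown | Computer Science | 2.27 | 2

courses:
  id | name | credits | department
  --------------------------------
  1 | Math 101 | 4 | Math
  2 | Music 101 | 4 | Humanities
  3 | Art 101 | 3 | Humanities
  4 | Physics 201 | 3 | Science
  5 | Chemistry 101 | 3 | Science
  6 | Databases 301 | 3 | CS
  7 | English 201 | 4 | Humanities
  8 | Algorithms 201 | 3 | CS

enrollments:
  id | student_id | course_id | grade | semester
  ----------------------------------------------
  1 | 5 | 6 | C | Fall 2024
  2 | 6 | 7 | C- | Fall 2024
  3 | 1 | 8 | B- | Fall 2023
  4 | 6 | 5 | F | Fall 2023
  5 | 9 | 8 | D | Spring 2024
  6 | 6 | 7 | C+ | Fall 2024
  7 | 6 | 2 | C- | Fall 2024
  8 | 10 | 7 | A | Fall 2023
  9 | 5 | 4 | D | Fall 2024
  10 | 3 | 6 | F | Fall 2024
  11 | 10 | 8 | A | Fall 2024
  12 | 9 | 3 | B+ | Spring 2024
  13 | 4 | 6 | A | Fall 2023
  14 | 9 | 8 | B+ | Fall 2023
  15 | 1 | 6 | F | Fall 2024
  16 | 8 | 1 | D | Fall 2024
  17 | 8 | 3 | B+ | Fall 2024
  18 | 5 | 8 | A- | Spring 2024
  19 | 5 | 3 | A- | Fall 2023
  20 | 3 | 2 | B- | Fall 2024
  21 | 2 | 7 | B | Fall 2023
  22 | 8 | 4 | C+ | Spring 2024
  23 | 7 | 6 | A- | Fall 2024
SELECT AVG(year) FROM students

Execution result:
2.30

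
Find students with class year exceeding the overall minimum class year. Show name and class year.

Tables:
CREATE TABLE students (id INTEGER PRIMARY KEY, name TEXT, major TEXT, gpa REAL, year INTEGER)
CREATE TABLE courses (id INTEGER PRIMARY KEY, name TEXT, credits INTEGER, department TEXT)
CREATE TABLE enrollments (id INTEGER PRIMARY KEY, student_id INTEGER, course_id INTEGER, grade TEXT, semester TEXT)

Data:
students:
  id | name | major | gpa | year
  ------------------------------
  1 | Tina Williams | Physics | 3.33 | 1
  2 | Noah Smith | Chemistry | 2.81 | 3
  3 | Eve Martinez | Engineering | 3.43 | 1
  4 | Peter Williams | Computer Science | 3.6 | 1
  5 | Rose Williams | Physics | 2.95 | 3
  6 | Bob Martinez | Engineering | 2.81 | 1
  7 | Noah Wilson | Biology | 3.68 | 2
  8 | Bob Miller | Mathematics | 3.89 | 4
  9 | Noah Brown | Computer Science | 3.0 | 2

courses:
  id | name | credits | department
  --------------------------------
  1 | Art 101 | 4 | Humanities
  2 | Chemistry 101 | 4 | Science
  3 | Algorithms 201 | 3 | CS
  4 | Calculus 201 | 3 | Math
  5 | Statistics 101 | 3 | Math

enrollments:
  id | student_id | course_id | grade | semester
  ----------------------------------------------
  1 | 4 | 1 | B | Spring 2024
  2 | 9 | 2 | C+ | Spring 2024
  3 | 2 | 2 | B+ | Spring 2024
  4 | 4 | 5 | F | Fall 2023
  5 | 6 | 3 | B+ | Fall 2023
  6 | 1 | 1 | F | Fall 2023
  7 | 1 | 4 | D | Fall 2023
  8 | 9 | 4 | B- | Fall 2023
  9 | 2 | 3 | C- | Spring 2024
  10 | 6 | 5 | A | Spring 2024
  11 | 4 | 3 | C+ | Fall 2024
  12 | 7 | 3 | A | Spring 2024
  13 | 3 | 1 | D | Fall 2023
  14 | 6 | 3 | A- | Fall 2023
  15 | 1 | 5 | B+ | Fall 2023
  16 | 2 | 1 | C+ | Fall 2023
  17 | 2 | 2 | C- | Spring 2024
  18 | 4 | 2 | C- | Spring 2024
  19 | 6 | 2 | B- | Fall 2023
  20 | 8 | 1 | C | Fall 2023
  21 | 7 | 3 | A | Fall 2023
SELECT name, year FROM students WHERE year > (SELECT MIN(year) FROM students)

Execution result:
name | year
Noah Smith | 3
Rose Williams | 3
Noah Wilson | 2
Bob Miller | 4
Noah Brown | 2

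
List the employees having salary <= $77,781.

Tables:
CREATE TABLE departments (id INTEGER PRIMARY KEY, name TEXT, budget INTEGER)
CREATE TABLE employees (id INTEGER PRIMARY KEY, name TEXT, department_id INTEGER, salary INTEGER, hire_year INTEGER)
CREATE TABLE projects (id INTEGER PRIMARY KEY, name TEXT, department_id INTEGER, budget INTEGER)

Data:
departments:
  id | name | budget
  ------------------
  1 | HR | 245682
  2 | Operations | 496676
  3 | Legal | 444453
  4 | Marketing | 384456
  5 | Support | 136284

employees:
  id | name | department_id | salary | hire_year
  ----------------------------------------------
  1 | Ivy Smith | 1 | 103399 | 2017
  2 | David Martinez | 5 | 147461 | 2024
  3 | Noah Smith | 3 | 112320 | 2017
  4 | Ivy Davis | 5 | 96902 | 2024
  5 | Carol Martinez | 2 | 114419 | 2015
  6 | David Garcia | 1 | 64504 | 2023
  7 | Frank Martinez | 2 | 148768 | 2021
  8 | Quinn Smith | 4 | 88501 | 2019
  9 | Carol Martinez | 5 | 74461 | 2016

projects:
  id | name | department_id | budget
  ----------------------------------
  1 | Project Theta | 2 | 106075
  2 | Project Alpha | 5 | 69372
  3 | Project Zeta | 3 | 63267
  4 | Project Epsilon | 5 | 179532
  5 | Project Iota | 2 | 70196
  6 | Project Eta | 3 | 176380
SELECT name, salary FROM employees WHERE salary <= 77781

Execution result:
name | salary
David Garcia | 64504
Carol Martinez | 74461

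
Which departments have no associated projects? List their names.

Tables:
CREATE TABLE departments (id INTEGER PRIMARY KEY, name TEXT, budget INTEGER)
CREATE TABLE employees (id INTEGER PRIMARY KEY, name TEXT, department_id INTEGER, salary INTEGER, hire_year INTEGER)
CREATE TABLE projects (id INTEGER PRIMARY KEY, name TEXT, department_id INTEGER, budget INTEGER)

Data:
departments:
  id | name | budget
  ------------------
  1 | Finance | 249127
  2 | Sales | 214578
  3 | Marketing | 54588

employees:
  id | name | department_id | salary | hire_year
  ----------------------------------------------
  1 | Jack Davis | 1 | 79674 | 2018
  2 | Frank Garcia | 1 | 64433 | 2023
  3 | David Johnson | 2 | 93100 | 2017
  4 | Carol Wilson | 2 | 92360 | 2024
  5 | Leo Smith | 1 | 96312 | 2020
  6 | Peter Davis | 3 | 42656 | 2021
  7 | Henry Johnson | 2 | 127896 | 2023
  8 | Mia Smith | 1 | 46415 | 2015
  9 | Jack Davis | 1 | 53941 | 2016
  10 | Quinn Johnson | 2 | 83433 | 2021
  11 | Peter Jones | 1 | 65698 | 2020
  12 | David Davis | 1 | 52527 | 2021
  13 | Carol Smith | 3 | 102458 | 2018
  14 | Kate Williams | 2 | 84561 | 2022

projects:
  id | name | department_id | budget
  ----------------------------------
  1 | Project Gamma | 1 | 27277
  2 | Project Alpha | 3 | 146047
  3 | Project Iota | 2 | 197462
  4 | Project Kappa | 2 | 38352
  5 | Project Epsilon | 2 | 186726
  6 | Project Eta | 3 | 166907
SELECT p.name FROM departments p LEFT JOIN projects c ON c.department_id = p.id WHERE c.id IS NULL

Execution result:
(no rows)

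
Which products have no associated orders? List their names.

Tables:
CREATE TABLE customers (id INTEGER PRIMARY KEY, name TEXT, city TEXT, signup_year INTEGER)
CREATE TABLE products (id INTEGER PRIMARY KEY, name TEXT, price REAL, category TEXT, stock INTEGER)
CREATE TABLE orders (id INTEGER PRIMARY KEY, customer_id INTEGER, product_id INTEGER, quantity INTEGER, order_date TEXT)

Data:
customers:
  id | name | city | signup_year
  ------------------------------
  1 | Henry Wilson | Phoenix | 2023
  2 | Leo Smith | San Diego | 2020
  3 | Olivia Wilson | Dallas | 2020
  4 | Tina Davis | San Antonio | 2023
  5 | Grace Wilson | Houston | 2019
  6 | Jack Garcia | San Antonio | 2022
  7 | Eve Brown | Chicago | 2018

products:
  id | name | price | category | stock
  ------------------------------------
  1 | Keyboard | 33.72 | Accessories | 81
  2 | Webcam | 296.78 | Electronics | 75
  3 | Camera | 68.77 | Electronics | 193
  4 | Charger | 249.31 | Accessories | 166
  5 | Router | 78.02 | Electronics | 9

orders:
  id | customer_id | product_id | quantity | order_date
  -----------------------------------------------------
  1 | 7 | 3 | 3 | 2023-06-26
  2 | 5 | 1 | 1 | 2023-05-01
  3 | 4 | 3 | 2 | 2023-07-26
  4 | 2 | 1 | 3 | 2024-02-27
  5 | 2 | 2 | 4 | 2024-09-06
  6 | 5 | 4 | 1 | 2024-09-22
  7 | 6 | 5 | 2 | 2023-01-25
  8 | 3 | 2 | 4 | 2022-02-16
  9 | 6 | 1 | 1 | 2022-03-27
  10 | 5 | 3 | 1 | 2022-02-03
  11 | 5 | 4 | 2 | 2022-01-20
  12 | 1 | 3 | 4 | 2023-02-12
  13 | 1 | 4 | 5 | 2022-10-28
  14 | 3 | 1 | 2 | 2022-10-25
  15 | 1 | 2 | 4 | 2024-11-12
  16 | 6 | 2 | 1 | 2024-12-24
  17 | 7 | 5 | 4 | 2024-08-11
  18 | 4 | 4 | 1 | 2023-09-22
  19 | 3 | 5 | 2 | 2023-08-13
SELECT p.name FROM products p LEFT JOIN orders c ON c.product_id = p.id WHERE c.id IS NULL

Execution result:
(no rows)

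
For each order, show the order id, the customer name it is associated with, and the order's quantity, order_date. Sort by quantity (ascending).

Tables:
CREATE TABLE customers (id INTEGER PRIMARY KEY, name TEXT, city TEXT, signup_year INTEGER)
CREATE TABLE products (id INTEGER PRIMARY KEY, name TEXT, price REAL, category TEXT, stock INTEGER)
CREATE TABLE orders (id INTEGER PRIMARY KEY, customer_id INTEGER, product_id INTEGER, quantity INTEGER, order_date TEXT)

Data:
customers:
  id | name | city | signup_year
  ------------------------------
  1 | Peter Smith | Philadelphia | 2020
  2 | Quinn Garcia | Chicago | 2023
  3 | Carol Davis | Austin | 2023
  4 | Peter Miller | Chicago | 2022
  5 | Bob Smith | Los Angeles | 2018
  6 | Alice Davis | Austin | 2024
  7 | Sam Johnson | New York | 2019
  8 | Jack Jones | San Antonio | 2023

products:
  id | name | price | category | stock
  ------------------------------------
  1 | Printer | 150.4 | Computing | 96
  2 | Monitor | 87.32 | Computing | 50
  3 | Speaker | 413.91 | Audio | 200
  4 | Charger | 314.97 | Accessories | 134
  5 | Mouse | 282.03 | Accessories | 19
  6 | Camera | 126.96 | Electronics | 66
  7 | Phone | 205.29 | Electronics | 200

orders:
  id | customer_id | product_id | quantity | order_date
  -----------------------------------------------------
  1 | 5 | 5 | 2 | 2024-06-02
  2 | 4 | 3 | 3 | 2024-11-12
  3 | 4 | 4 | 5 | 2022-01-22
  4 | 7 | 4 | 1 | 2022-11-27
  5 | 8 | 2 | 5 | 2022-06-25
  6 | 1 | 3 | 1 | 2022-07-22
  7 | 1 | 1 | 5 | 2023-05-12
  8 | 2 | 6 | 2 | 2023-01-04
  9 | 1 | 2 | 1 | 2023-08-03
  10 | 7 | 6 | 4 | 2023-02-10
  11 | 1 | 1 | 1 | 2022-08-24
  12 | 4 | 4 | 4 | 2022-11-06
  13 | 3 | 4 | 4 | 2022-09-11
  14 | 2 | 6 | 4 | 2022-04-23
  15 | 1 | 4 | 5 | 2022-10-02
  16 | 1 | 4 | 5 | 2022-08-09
SELECT c.id, p.name AS customer, c.quantity, c.order_date FROM orders c JOIN customers p ON c.customer_id = p.id ORDER BY c.quantity ASC

Execution result:
id | customer | quantity | order_date
4 | Sam Johnson | 1 | 2022-11-27
6 | Peter Smith | 1 | 2022-07-22
9 | Peter Smith | 1 | 2023-08-03
11 | Peter Smith | 1 | 2022-08-24
1 | Bob Smith | 2 | 2024-06-02
8 | Quinn Garcia | 2 | 2023-01-04
2 | Peter Miller | 3 | 2024-11-12
10 | Sam Johnson | 4 | 2023-02-10
12 | Peter Miller | 4 | 2022-11-06
13 | Carol Davis | 4 | 2022-09-11
14 | Quinn Garcia | 4 | 2022-04-23
3 | Peter Miller | 5 | 2022-01-22
5 | Jack Jones | 5 | 2022-06-25
7 | Peter Smith | 5 | 2023-05-12
15 | Peter Smith | 5 | 2022-10-02
16 | Peter Smith | 5 | 2022-08-09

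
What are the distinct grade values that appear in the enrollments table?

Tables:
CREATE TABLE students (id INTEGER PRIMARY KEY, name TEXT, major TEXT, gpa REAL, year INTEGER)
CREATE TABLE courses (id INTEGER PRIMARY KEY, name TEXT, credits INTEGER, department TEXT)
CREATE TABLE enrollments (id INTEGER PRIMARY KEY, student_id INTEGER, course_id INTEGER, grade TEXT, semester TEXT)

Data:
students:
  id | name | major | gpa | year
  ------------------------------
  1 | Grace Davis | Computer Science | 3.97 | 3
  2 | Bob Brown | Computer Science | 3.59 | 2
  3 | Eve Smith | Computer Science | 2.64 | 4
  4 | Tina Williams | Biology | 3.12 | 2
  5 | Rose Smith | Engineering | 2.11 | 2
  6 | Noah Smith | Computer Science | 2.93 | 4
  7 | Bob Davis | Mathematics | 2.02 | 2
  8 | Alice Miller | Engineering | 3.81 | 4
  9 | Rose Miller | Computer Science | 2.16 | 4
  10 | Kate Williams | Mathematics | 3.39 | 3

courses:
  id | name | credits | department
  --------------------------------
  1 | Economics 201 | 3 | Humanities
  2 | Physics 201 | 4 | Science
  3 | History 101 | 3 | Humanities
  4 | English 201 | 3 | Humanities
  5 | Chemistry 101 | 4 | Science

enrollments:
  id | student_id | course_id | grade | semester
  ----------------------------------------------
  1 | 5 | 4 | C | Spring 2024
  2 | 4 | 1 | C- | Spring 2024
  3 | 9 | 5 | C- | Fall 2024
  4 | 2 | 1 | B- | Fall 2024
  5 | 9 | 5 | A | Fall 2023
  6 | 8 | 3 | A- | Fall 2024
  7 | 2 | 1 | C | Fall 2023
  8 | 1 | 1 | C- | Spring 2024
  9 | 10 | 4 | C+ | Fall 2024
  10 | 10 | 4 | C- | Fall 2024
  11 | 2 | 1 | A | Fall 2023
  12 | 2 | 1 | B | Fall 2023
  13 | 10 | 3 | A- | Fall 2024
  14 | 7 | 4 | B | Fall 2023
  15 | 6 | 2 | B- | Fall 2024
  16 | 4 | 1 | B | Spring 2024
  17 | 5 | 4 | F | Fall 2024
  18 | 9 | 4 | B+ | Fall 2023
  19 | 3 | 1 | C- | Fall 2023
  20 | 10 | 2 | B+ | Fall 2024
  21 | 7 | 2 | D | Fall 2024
SELECT DISTINCT grade FROM enrollments

Execution result:
grade
C
C-
B-
A
A-
C+
B
F
B+
D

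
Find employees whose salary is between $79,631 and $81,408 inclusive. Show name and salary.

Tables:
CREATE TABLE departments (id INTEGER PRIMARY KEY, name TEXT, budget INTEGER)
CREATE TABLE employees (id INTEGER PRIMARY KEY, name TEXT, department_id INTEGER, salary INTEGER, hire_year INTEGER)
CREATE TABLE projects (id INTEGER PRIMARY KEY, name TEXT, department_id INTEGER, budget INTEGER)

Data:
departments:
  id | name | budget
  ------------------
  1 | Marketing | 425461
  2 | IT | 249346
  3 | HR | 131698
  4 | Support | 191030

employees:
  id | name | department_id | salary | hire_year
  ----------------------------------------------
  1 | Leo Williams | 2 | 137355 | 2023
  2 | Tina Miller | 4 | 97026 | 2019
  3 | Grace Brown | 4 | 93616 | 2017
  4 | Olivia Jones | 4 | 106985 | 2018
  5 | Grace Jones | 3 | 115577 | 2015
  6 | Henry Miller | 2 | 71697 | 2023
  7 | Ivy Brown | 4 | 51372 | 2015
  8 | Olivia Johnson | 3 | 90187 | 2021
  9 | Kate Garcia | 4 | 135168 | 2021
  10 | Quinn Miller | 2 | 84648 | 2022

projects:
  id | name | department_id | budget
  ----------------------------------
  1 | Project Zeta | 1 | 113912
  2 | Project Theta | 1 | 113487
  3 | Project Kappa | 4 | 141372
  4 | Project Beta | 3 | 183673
SELECT name, salary FROM employees WHERE salary BETWEEN 79631 AND 81408

Execution result:
(no rows)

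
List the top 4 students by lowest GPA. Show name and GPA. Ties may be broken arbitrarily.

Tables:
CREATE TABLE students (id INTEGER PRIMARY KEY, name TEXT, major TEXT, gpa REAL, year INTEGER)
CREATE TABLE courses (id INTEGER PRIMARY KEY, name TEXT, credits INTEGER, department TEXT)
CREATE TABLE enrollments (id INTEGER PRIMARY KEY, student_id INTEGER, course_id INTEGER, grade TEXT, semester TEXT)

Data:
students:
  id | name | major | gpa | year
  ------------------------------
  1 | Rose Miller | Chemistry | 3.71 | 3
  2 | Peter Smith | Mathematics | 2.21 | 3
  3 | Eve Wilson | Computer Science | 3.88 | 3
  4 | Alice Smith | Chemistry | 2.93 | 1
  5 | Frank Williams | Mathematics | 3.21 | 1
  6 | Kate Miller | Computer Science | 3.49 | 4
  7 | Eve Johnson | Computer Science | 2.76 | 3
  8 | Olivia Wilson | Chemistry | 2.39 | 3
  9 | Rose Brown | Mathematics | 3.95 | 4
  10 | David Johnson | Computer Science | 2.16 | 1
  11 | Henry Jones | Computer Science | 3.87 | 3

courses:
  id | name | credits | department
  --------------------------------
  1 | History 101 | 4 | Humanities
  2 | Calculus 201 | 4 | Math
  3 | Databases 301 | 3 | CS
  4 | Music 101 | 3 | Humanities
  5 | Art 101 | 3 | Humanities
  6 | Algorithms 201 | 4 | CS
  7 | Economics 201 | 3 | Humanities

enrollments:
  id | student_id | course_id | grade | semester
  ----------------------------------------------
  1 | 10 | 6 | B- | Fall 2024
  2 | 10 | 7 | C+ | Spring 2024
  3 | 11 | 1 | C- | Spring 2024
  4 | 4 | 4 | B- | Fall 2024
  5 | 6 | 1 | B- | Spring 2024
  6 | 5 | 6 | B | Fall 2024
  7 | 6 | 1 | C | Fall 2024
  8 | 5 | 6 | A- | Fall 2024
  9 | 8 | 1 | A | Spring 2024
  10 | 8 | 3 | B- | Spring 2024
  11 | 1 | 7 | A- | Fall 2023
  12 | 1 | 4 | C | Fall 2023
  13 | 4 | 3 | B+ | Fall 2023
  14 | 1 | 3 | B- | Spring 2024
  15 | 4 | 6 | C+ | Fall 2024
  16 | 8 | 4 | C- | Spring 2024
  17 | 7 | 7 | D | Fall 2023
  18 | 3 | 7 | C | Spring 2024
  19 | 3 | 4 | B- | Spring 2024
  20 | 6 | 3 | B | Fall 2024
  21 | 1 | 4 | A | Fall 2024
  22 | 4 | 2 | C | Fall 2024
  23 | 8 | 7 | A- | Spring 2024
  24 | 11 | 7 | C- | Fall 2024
SELECT name, gpa FROM students ORDER BY gpa ASC LIMIT 4

Execution result:
name | gpa
David Johnson | 2.16
Peter Smith | 2.21
Olivia Wilson | 2.39
Eve Johnson | 2.76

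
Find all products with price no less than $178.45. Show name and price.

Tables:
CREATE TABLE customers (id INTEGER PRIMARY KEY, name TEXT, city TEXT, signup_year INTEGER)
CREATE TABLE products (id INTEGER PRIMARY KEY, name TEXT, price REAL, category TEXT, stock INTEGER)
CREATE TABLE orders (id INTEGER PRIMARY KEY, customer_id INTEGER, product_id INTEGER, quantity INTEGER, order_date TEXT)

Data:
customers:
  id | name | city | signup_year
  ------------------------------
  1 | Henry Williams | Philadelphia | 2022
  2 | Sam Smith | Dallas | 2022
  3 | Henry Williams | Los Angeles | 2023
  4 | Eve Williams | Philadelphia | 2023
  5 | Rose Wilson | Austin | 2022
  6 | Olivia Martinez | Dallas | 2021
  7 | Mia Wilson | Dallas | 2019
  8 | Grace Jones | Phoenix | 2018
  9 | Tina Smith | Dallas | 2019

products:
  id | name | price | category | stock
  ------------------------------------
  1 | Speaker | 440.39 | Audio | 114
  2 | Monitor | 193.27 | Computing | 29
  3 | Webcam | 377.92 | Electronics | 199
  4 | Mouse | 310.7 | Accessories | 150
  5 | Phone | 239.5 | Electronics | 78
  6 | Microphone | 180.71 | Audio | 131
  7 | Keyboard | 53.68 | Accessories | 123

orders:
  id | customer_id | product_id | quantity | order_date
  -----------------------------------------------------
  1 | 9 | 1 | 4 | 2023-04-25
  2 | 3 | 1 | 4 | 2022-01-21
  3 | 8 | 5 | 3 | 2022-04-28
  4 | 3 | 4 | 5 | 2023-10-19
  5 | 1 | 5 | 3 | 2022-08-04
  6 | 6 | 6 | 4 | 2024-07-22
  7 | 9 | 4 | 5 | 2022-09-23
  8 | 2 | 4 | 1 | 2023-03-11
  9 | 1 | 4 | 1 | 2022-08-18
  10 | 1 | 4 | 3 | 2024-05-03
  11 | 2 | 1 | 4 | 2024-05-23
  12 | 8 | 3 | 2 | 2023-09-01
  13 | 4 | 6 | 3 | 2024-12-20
SELECT name, price FROM products WHERE price >= 178.45

Execution result:
name | price
Speaker | 440.39
Monitor | 193.27
Webcam | 377.92
Mouse | 310.70
Phone | 239.50
Microphone | 180.71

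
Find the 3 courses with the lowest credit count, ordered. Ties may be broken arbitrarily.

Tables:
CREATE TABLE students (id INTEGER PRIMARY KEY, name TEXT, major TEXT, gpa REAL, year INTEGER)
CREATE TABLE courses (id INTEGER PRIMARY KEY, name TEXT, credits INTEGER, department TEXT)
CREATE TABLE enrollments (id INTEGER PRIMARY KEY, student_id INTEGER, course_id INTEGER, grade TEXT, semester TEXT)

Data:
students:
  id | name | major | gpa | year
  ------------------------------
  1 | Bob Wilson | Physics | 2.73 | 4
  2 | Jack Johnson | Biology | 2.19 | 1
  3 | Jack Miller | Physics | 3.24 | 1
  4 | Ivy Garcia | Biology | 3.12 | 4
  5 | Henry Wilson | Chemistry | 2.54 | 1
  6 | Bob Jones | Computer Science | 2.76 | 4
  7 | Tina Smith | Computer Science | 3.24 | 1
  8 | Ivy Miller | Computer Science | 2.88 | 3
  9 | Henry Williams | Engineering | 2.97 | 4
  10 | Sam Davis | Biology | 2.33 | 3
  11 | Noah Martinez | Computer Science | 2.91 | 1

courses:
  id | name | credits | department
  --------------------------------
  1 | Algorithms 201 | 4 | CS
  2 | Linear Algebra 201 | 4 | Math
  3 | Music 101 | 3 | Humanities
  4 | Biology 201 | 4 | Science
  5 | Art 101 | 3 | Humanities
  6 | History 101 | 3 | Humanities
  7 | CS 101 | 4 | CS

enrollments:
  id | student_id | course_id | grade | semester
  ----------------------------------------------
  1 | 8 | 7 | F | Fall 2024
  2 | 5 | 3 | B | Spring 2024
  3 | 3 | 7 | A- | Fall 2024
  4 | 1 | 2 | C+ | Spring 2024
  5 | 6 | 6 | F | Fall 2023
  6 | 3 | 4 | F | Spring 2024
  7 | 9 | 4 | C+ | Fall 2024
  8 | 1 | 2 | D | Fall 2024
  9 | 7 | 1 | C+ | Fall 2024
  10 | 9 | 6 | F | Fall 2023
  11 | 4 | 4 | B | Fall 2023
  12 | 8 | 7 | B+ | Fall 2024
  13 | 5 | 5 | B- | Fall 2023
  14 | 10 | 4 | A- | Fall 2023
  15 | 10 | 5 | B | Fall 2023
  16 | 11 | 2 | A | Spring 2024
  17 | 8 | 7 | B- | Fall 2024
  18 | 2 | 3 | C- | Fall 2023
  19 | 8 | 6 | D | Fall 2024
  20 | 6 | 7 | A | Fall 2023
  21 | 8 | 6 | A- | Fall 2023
SELECT name, credits FROM courses ORDER BY credits ASC LIMIT 3

Execution result:
name | credits
Music 101 | 3
Art 101 | 3
History 101 | 3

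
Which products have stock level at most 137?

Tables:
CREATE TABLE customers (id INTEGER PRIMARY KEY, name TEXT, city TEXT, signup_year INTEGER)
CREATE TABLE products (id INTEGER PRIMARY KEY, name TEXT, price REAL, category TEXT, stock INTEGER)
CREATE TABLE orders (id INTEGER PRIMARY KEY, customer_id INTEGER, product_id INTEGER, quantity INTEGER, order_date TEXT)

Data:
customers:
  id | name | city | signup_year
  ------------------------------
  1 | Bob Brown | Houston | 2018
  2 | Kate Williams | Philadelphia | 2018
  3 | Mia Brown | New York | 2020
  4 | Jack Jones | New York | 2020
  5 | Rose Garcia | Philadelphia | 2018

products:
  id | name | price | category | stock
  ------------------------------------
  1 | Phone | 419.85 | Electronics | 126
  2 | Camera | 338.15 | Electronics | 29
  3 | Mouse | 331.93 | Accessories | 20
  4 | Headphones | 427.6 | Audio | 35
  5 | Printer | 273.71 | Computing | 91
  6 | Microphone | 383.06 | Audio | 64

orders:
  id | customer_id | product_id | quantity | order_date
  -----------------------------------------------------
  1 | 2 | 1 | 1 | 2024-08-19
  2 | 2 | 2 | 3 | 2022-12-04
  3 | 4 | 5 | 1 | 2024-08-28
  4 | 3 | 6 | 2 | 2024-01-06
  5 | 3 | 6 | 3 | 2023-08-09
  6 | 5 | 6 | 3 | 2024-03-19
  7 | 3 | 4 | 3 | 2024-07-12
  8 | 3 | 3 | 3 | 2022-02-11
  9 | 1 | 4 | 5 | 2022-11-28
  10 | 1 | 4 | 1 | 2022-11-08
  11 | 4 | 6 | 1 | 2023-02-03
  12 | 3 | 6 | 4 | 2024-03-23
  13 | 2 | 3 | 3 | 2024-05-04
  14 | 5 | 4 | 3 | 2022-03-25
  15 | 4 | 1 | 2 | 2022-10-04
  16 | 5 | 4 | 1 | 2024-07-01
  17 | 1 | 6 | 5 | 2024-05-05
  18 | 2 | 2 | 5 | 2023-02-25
SELECT name, stock FROM products WHERE stock <= 137

Execution result:
name | stock
Phone | 126
Camera | 29
Mouse | 20
Headphones | 35
Printer | 91
Microphone | 64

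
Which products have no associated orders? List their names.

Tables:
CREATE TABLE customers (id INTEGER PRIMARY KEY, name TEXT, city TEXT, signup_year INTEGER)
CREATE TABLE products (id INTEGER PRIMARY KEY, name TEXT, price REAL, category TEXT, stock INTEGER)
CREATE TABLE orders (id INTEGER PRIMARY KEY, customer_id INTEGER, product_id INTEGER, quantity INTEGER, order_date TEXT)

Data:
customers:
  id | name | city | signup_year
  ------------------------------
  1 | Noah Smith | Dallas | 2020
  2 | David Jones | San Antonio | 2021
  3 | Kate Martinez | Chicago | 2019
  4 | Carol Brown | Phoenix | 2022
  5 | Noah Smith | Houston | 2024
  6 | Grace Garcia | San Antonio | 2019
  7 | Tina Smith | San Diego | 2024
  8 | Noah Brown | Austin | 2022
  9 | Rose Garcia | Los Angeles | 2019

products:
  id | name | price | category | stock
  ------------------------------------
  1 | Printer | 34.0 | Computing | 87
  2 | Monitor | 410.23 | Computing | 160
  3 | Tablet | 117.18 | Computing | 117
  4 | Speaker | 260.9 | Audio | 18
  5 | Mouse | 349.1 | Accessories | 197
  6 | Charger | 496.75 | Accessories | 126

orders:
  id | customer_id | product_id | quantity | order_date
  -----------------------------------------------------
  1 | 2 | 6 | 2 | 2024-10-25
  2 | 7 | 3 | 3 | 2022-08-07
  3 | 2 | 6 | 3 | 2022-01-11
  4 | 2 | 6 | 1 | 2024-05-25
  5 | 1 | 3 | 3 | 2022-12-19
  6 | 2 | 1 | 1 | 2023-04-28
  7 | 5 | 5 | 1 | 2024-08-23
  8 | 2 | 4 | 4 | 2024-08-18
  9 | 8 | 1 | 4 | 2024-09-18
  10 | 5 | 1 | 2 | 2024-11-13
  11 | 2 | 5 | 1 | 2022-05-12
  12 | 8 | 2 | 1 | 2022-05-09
SELECT p.name FROM products p LEFT JOIN orders c ON c.product_id = p.id WHERE c.id IS NULL

Execution result:
(no rows)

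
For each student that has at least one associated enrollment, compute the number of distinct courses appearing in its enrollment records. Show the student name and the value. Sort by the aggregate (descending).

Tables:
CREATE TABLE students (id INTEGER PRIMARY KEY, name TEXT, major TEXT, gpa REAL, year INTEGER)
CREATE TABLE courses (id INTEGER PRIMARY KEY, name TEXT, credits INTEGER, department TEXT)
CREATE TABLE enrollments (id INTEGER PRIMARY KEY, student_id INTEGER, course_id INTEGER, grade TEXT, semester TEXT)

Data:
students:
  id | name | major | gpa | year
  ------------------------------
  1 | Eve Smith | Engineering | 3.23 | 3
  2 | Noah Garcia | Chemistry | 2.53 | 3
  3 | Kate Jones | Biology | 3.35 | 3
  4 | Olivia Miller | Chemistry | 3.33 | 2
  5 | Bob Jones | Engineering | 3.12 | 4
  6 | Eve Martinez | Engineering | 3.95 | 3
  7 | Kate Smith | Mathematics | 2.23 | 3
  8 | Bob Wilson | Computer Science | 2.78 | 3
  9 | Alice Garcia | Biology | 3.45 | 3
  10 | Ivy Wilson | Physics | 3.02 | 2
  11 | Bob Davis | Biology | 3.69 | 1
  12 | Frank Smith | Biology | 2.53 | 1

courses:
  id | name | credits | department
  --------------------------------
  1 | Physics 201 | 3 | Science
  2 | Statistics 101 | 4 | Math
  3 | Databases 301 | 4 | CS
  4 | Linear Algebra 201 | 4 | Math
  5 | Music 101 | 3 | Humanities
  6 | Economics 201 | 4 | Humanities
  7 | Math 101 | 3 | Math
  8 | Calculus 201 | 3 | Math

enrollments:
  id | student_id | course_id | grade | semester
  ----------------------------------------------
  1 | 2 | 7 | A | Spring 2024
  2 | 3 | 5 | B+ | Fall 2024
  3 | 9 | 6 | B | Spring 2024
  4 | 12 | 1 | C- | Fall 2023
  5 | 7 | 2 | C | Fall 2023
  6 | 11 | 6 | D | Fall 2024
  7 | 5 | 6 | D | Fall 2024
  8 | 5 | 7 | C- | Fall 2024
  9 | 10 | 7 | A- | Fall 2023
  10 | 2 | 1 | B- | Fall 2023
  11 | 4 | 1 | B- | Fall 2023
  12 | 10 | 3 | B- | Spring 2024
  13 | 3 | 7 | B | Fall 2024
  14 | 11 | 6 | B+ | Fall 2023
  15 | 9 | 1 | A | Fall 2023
SELECT p.name, COUNT(DISTINCT c.course_id) AS distinct_course_count FROM enrollments c JOIN students p ON c.student_id = p.id GROUP BY p.id, p.name ORDER BY distinct_course_count DESC

Execution result:
name | distinct_course_count
Noah Garcia | 2
Kate Jones | 2
Bob Jones | 2
Alice Garcia | 2
Ivy Wilson | 2
Olivia Miller | 1
Kate Smith | 1
Bob Davis | 1
Frank Smith | 1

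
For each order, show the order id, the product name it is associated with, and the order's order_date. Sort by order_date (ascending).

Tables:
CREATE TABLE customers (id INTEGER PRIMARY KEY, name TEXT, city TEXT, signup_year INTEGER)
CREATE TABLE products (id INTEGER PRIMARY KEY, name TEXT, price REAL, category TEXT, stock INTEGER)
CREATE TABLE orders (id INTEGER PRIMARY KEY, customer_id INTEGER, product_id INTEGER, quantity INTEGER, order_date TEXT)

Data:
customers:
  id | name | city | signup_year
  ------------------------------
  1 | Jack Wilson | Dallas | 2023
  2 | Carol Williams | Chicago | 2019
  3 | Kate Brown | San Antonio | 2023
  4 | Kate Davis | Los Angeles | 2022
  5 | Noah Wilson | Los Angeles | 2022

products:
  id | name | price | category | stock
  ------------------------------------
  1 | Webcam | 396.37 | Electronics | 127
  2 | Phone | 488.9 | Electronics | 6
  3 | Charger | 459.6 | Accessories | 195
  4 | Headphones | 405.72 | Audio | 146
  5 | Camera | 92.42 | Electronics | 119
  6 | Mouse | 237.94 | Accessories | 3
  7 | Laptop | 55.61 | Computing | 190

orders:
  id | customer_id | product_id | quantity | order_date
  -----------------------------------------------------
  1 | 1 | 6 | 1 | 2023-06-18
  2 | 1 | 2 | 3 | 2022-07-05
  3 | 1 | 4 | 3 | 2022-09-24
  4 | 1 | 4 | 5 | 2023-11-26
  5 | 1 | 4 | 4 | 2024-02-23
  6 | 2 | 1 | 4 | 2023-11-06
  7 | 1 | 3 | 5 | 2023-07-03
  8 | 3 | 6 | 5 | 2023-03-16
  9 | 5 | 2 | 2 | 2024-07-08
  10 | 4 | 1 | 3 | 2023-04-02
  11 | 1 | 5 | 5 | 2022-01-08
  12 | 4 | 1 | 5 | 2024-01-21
SELECT c.id, p.name AS product, c.order_date FROM orders c JOIN products p ON c.product_id = p.id ORDER BY c.order_date ASC

Execution result:
id | product | order_date
11 | Camera | 2022-01-08
2 | Phone | 2022-07-05
3 | Headphones | 2022-09-24
8 | Mouse | 2023-03-16
10 | Webcam | 2023-04-02
1 | Mouse | 2023-06-18
7 | Charger | 2023-07-03
6 | Webcam | 2023-11-06
4 | Headphones | 2023-11-26
12 | Webcam | 2024-01-21
5 | Headphones | 2024-02-23
9 | Phone | 2024-07-08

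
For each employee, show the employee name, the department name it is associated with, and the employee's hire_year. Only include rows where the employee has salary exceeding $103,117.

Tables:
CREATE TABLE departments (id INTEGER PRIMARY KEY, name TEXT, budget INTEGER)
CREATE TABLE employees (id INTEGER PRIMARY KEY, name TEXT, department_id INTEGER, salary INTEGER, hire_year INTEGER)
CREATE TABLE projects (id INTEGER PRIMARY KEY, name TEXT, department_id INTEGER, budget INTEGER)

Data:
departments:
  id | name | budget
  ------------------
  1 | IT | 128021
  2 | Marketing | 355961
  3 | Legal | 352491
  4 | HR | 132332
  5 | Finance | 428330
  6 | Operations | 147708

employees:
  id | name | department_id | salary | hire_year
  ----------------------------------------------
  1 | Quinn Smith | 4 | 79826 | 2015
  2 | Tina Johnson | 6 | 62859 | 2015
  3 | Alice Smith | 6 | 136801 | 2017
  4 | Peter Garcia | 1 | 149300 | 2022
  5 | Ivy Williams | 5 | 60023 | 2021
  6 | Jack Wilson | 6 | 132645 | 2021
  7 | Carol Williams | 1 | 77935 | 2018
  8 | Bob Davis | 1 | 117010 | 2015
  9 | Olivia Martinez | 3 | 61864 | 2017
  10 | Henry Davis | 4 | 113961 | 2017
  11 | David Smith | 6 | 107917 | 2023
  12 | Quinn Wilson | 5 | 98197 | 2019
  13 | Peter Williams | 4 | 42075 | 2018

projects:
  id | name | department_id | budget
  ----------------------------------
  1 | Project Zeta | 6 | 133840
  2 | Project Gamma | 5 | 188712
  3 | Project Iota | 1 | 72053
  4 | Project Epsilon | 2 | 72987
SELECT c.name, p.name AS department, c.hire_year FROM employees c JOIN departments p ON c.department_id = p.id WHERE c.salary > 103117

Execution result:
name | department | hire_year
Alice Smith | Operations | 2017
Peter Garcia | IT | 2022
Jack Wilson | Operations | 2021
Bob Davis | IT | 2015
Henry Davis | HR | 2017
David Smith | Operations | 2023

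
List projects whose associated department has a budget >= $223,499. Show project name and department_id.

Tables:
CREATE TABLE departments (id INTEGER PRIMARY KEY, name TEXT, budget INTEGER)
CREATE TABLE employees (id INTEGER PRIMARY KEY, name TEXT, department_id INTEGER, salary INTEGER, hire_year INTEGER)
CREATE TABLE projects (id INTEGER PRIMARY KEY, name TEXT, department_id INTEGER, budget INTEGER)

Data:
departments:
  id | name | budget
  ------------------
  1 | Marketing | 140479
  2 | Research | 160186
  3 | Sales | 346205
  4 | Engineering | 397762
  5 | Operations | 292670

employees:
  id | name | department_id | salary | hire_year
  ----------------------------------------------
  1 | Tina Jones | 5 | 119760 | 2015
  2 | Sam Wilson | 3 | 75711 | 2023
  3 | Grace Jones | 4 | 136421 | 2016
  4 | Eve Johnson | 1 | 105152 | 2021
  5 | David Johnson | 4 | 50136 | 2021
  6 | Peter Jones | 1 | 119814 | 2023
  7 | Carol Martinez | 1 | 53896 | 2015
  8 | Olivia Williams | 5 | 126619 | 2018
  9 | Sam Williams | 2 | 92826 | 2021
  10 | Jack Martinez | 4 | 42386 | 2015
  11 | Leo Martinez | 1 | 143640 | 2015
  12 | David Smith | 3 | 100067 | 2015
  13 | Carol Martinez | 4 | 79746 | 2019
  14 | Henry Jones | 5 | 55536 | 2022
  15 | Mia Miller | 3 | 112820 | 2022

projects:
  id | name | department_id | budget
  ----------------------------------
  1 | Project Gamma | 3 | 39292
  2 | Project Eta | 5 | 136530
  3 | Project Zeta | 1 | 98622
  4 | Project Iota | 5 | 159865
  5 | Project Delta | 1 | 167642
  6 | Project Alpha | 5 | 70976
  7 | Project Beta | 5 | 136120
SELECT name, department_id FROM projects WHERE department_id IN (SELECT id FROM departments WHERE budget >= 223499)

Execution result:
name | department_id
Project Gamma | 3
Project Eta | 5
Project Iota | 5
Project Alpha | 5
Project Beta | 5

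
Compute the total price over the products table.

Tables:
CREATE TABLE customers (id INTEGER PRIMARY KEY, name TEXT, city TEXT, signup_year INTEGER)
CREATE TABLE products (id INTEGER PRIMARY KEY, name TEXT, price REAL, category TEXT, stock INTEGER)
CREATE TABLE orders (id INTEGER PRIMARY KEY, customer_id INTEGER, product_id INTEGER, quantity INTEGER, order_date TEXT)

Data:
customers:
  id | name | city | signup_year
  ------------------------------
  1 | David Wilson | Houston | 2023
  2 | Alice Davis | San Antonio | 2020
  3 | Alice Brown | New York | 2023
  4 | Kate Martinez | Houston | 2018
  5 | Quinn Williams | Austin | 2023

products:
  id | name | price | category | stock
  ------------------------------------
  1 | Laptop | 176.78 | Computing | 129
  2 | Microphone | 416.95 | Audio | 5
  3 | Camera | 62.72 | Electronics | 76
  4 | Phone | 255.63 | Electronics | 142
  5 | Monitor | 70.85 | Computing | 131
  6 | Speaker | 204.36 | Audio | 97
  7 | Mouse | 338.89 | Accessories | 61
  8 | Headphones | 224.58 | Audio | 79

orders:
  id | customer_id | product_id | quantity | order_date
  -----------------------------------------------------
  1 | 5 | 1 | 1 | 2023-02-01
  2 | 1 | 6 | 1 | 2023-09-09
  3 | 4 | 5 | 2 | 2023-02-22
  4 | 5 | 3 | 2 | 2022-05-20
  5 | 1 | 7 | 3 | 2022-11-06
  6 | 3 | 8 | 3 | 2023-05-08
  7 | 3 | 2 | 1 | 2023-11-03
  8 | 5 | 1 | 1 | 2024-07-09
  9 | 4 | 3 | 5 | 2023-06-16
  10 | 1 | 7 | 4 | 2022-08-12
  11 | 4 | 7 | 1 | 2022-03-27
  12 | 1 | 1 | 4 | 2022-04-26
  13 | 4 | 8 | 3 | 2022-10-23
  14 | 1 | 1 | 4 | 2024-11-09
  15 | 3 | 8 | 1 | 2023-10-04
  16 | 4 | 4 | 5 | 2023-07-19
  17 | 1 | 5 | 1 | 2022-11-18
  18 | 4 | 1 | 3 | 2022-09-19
SELECT SUM(price) FROM products

Execution result:
1750.76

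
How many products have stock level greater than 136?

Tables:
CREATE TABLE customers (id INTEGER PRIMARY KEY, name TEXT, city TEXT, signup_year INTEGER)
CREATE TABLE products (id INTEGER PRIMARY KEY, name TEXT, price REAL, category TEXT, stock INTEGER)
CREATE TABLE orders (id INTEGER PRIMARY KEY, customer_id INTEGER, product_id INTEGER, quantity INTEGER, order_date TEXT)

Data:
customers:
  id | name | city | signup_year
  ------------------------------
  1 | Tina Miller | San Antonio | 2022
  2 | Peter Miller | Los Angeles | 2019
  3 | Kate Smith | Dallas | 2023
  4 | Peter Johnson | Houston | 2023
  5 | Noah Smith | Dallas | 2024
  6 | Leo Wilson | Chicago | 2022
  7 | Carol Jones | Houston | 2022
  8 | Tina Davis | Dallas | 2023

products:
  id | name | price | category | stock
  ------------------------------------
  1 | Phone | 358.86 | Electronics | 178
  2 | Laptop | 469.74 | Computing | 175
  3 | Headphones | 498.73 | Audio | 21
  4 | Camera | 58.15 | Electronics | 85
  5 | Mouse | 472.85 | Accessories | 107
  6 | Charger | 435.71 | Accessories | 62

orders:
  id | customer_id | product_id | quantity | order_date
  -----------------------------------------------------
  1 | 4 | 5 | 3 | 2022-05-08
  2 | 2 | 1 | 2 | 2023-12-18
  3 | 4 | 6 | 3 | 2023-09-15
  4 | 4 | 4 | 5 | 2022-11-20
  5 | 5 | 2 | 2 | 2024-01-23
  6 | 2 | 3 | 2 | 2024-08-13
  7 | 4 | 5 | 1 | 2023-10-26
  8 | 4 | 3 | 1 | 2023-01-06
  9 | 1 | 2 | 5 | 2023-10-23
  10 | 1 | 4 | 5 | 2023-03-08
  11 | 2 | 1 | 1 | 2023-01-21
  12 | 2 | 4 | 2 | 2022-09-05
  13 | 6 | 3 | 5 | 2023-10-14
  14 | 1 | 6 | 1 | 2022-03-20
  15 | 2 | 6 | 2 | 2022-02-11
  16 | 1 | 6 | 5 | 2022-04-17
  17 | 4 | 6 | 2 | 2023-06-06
SELECT COUNT(*) FROM products WHERE stock > 136

Execution result:
2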